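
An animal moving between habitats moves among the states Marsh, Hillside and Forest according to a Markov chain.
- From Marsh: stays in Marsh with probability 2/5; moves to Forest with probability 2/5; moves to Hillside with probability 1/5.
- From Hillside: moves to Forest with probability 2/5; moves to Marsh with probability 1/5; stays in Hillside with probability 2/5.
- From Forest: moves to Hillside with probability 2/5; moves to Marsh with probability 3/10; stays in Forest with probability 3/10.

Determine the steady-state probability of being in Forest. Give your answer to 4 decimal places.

0.3636

Let the stationary distribution be π with π = πP and π_1 + π_2 + π_3 = 1.
π_1 = 0.4·π_1 + 0.2·π_2 + 0.3·π_3
π_2 = 0.2·π_1 + 0.4·π_2 + 0.4·π_3
Solving with the normalization constraint gives π = (0.2955, 0.3409, 0.3636).
So the stationary probability of Forest is 0.3636.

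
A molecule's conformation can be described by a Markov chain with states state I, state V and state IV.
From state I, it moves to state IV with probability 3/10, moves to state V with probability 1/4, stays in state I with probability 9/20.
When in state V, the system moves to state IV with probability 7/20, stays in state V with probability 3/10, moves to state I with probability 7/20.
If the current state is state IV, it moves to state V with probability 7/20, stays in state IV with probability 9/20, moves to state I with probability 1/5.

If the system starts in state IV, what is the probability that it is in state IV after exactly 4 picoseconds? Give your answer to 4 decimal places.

Propagate the distribution vector 4 picoseconds from state IV.
After 0 picoseconds: (0.0000, 0.0000, 1.0000)
After 1 picosecond: (0.2000, 0.3500, 0.4500)
After 2 picoseconds: (0.3025, 0.3125, 0.3850)
After 3 picoseconds: (0.3225, 0.3041, 0.3734)
After 4 picoseconds: (0.3262, 0.3025, 0.3712)
P(in state IV after 4 picoseconds) = 0.3712

0.3712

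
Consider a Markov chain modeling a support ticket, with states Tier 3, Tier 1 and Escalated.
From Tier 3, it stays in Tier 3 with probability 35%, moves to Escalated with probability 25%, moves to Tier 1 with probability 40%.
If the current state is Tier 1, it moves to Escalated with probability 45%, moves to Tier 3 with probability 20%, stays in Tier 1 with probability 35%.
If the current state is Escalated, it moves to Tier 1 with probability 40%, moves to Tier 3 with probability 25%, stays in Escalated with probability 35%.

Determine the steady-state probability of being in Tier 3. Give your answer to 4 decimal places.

Let the stationary distribution be π with π = πP and π_1 + π_2 + π_3 = 1.
π_1 = 0.35·π_1 + 0.2·π_2 + 0.25·π_3
π_2 = 0.4·π_1 + 0.35·π_2 + 0.4·π_3
Solving with the normalization constraint gives π = (0.2566, 0.3810, 0.3624).
So the stationary probability of Tier 3 is 0.2566.

0.2566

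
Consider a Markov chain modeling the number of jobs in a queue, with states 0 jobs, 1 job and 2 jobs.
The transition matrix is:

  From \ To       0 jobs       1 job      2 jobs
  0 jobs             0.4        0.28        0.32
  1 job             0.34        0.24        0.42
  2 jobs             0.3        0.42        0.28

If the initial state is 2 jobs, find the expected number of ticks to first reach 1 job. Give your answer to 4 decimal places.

2.6786

Let t(s) be the expected number of ticks to first reach 1 job from state s, with t(1 job) = 0. Conditioning on the first tick:
t(0 jobs) = 1 + 0.4·t(0 jobs) + 0.32·t(2 jobs)
t(2 jobs) = 1 + 0.3·t(0 jobs) + 0.28·t(2 jobs)
Solving: t(0 jobs) = 3.0952, t(2 jobs) = 2.6786.
Expected ticks from 2 jobs to 1 job: 2.6786.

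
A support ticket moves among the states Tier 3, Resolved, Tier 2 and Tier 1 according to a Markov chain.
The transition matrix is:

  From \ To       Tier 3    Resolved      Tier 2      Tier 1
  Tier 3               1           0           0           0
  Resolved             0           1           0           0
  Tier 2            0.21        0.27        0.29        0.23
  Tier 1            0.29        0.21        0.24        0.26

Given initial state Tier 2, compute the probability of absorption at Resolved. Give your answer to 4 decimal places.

0.5276

Let h(s) be the probability of absorption at Resolved starting from transient state s. Then h(Resolved) = 1 and h(Tier 3) = 0. By first-step analysis:
h(Tier 2) = 0.21·0 + 0.27·1 + 0.29·h(Tier 2) + 0.23·h(Tier 1)
h(Tier 1) = 0.29·0 + 0.21·1 + 0.24·h(Tier 2) + 0.26·h(Tier 1)
Solving: h(Tier 2) = 0.5276, h(Tier 1) = 0.4549.
Starting from Tier 2, the probability is 0.5276.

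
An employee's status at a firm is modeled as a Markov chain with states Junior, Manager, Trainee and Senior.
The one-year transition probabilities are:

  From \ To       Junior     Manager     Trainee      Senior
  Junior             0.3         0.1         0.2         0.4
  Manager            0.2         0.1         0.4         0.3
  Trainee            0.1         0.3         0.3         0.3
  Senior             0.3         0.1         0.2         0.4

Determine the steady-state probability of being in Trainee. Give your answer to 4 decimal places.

0.2558

Let the stationary distribution be π with π = πP and π_1 + π_2 + π_3 + π_4 = 1.
π_1 = 0.3·π_1 + 0.2·π_2 + 0.1·π_3 + 0.3·π_4
π_2 = 0.1·π_1 + 0.1·π_2 + 0.3·π_3 + 0.1·π_4
π_3 = 0.2·π_1 + 0.4·π_2 + 0.3·π_3 + 0.2·π_4
Solving with the normalization constraint gives π = (0.2337, 0.1512, 0.2558, 0.3593).
So the stationary probability of Trainee is 0.2558.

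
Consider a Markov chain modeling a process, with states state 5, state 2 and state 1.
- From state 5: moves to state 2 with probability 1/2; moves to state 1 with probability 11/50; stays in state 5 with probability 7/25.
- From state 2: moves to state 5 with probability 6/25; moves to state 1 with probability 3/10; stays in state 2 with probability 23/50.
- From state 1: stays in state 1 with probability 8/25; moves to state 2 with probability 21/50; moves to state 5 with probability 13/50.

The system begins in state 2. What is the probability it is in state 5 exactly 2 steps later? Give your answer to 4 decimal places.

Sum over the intermediate state after 1 step:
P = P(state 2→state 5)·P(state 5→state 5) + P(state 2→state 2)·P(state 2→state 5) + P(state 2→state 1)·P(state 1→state 5)
  = 0.24×0.28 + 0.46×0.24 + 0.3×0.26
  = 0.0672 + 0.1104 + 0.0780 = 0.2556

0.2556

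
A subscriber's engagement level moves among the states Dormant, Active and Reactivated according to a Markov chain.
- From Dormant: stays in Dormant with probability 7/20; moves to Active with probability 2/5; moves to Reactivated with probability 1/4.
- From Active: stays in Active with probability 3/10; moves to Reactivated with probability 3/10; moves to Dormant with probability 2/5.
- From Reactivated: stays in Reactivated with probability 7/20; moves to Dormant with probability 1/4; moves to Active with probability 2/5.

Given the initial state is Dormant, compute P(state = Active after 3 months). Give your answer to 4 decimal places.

0.3640

Propagate the distribution vector 3 months from Dormant.
After 0 months: (1.0000, 0.0000, 0.0000)
After 1 month: (0.3500, 0.4000, 0.2500)
After 2 months: (0.3450, 0.3600, 0.2950)
After 3 months: (0.3385, 0.3640, 0.2975)
P(in Active after 3 months) = 0.3640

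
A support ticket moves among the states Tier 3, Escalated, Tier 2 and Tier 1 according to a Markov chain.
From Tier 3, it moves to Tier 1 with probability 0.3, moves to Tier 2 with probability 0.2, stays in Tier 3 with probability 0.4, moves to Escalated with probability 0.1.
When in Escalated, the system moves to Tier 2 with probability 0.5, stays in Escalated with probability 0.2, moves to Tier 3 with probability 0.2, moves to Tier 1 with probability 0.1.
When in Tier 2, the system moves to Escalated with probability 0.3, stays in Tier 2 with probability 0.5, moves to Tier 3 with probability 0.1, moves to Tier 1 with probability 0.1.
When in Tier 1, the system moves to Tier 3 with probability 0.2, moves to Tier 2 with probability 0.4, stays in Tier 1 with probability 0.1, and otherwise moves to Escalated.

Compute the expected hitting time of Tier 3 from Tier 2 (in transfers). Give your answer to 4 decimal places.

Let t(s) be the expected number of transfers to first reach Tier 3 from state s, with t(Tier 3) = 0. Conditioning on the first transfer:
t(Escalated) = 1 + 0.2·t(Escalated) + 0.5·t(Tier 2) + 0.1·t(Tier 1)
t(Tier 2) = 1 + 0.3·t(Escalated) + 0.5·t(Tier 2) + 0.1·t(Tier 1)
t(Tier 1) = 1 + 0.3·t(Escalated) + 0.4·t(Tier 2) + 0.1·t(Tier 1)
Solving: t(Escalated) = 6.6225, t(Tier 2) = 7.2848, t(Tier 1) = 6.5563.
Expected transfers from Tier 2 to Tier 3: 7.2848.

7.2848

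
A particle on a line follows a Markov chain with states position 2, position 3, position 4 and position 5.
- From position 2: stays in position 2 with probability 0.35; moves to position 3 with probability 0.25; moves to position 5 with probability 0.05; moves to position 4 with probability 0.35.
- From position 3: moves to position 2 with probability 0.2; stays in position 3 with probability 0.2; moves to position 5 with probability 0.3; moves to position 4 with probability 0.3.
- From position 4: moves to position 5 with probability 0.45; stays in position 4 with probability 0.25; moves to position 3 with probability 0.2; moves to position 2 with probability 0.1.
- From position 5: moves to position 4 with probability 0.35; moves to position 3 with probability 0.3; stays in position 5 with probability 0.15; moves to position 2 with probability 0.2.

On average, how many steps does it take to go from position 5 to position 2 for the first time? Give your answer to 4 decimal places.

Let t(s) be the expected number of steps to first reach position 2 from state s, with t(position 2) = 0. Conditioning on the first step:
t(position 3) = 1 + 0.2·t(position 3) + 0.3·t(position 4) + 0.3·t(position 5)
t(position 4) = 1 + 0.2·t(position 3) + 0.25·t(position 4) + 0.45·t(position 5)
t(position 5) = 1 + 0.3·t(position 3) + 0.35·t(position 4) + 0.15·t(position 5)
Solving: t(position 3) = 5.8824, t(position 4) = 6.4461, t(position 5) = 5.9069.
Expected steps from position 5 to position 2: 5.9069.

5.9069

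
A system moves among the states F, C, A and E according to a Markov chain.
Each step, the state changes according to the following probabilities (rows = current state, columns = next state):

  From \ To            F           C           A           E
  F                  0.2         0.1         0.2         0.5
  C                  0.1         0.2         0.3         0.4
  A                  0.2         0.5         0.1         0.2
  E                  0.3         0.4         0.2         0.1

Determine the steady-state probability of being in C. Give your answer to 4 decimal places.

Let the stationary distribution be π with π = πP and π_1 + π_2 + π_3 + π_4 = 1.
π_1 = 0.2·π_1 + 0.1·π_2 + 0.2·π_3 + 0.3·π_4
π_2 = 0.1·π_1 + 0.2·π_2 + 0.5·π_3 + 0.4·π_4
π_3 = 0.2·π_1 + 0.3·π_2 + 0.1·π_3 + 0.2·π_4
Solving with the normalization constraint gives π = (0.1990, 0.3010, 0.2092, 0.2908).
So the stationary probability of C is 0.3010.

0.3010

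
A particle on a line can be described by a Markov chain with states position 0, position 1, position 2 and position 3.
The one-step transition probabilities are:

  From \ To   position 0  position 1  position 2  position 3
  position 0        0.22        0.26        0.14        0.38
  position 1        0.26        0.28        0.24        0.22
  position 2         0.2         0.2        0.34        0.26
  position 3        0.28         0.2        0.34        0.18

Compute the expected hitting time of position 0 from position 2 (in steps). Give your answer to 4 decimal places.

Let t(s) be the expected number of steps to first reach position 0 from state s, with t(position 0) = 0. Conditioning on the first step:
t(position 1) = 1 + 0.28·t(position 1) + 0.24·t(position 2) + 0.22·t(position 3)
t(position 2) = 1 + 0.2·t(position 1) + 0.34·t(position 2) + 0.26·t(position 3)
t(position 3) = 1 + 0.2·t(position 1) + 0.34·t(position 2) + 0.18·t(position 3)
Solving: t(position 1) = 4.0491, t(position 2) = 4.3167, t(position 3) = 3.9969.
Expected steps from position 2 to position 0: 4.3167.

4.3167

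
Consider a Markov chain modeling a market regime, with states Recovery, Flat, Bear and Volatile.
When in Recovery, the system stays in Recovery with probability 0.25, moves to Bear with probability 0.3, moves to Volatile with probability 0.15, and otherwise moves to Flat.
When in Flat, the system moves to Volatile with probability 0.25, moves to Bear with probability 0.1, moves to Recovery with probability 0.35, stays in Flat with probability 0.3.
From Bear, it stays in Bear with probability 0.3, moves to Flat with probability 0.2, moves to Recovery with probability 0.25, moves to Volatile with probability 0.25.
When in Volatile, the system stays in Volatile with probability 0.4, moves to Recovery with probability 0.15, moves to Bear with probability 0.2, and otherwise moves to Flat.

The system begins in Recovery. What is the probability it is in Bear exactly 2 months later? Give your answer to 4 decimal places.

Propagate the distribution vector 2 months from Recovery.
After 0 months: (1.0000, 0.0000, 0.0000, 0.0000)
After 1 month: (0.2500, 0.3000, 0.3000, 0.1500)
After 2 months: (0.2650, 0.2625, 0.2250, 0.2475)
P(in Bear after 2 months) = 0.2250

0.2250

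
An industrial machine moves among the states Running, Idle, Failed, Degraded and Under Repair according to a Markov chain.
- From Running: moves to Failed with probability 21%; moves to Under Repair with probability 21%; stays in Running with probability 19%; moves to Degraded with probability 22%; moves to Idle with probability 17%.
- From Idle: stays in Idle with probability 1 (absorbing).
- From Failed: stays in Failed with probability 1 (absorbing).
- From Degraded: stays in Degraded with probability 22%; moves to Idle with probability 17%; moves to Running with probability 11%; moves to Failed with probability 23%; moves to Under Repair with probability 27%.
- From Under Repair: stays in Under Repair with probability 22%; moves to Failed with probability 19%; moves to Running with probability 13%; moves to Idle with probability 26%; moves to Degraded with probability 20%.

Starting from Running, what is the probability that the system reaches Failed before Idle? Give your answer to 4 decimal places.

0.5244

Let h(s) be the probability of absorption at Failed starting from transient state s. Then h(Failed) = 1 and h(Idle) = 0. By first-step analysis:
h(Running) = 0.19·h(Running) + 0.17·0 + 0.21·1 + 0.22·h(Degraded) + 0.21·h(Under Repair)
h(Degraded) = 0.11·h(Running) + 0.17·0 + 0.23·1 + 0.22·h(Degraded) + 0.27·h(Under Repair)
h(Under Repair) = 0.13·h(Running) + 0.26·0 + 0.19·1 + 0.2·h(Degraded) + 0.22·h(Under Repair)
Solving: h(Running) = 0.5244, h(Degraded) = 0.5305, h(Under Repair) = 0.4670.
Starting from Running, the probability is 0.5244.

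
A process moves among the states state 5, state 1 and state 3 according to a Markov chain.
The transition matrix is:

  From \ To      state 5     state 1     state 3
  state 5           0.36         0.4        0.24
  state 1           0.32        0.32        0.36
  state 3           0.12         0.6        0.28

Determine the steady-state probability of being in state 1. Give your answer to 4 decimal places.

Let the stationary distribution be π with π = πP and π_1 + π_2 + π_3 = 1.
π_1 = 0.36·π_1 + 0.32·π_2 + 0.12·π_3
π_2 = 0.4·π_1 + 0.32·π_2 + 0.6·π_3
Solving with the normalization constraint gives π = (0.2701, 0.4265, 0.3033).
So the stationary probability of state 1 is 0.4265.

0.4265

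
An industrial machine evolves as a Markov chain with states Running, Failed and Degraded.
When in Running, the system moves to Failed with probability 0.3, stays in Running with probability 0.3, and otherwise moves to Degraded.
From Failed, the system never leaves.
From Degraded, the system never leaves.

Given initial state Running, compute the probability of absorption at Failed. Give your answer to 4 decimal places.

0.4286

Let h(s) be the probability of absorption at Failed starting from transient state s. Then h(Failed) = 1 and h(Degraded) = 0. By first-step analysis:
h(Running) = 0.3·h(Running) + 0.3·1 + 0.4·0
Solving: h(Running) = 0.4286.
Starting from Running, the probability is 0.4286.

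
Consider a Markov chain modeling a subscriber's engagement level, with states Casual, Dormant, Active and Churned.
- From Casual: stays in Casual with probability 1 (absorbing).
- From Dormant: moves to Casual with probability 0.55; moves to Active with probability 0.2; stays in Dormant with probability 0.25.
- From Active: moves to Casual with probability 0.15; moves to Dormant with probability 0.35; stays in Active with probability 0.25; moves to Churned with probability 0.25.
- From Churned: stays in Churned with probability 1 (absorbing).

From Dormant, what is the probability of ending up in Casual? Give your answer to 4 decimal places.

Let h(s) be the probability of absorption at Casual starting from transient state s. Then h(Casual) = 1 and h(Churned) = 0. By first-step analysis:
h(Dormant) = 0.55·1 + 0.25·h(Dormant) + 0.2·h(Active)
h(Active) = 0.15·1 + 0.35·h(Dormant) + 0.25·h(Active) + 0.25·0
Solving: h(Dormant) = 0.8985, h(Active) = 0.6193.
Starting from Dormant, the probability is 0.8985.

0.8985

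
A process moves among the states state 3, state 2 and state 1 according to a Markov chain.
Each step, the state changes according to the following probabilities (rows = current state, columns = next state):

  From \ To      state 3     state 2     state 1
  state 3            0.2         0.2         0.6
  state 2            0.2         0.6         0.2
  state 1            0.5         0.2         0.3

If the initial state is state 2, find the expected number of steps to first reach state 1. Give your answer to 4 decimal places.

3.5714

Let t(s) be the expected number of steps to first reach state 1 from state s, with t(state 1) = 0. Conditioning on the first step:
t(state 3) = 1 + 0.2·t(state 3) + 0.2·t(state 2)
t(state 2) = 1 + 0.2·t(state 3) + 0.6·t(state 2)
Solving: t(state 3) = 2.1429, t(state 2) = 3.5714.
Expected steps from state 2 to state 1: 3.5714.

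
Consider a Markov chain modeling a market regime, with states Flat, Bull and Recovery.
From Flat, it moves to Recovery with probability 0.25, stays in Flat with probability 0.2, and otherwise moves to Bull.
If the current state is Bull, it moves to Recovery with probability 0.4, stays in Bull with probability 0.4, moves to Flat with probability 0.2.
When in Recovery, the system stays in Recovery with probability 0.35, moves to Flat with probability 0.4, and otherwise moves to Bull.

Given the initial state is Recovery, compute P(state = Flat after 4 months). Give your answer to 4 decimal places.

0.2687

Propagate the distribution vector 4 months from Recovery.
After 0 months: (0.0000, 0.0000, 1.0000)
After 1 month: (0.4000, 0.2500, 0.3500)
After 2 months: (0.2700, 0.4075, 0.3225)
After 3 months: (0.2645, 0.3921, 0.3434)
After 4 months: (0.2687, 0.3882, 0.3432)
P(in Flat after 4 months) = 0.2687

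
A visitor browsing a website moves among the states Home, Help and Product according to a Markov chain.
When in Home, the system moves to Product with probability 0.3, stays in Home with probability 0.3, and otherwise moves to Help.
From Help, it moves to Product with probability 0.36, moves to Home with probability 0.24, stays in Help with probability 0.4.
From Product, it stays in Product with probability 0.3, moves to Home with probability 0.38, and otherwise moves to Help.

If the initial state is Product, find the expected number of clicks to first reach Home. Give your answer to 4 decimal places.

Let t(s) be the expected number of clicks to first reach Home from state s, with t(Home) = 0. Conditioning on the first click:
t(Help) = 1 + 0.4·t(Help) + 0.36·t(Product)
t(Product) = 1 + 0.32·t(Help) + 0.3·t(Product)
Solving: t(Help) = 3.4777, t(Product) = 3.0184.
Expected clicks from Product to Home: 3.0184.

3.0184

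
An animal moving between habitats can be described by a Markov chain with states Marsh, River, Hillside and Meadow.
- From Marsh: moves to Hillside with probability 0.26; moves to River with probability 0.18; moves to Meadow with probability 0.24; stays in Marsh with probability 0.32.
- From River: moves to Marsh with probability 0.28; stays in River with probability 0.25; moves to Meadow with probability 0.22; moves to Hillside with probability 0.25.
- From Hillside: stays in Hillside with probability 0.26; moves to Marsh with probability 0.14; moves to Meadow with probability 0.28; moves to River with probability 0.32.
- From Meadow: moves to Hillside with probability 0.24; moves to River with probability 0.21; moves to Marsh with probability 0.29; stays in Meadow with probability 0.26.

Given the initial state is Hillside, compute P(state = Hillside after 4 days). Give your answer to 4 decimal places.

0.2526

Propagate the distribution vector 4 days from Hillside.
After 0 days: (0.0000, 0.0000, 1.0000, 0.0000)
After 1 day: (0.1400, 0.3200, 0.2600, 0.2800)
After 2 days: (0.2520, 0.2472, 0.2512, 0.2496)
After 3 days: (0.2574, 0.2400, 0.2525, 0.2501)
After 4 days: (0.2574, 0.2397, 0.2526, 0.2503)
P(in Hillside after 4 days) = 0.2526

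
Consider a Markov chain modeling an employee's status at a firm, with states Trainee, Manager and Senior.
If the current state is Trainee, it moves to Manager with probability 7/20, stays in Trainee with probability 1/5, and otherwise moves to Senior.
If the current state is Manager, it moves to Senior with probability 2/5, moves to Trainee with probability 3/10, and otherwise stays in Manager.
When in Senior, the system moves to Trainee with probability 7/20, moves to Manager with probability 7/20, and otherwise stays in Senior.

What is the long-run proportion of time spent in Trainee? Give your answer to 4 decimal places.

Let the stationary distribution be π with π = πP and π_1 + π_2 + π_3 = 1.
π_1 = 0.2·π_1 + 0.3·π_2 + 0.35·π_3
π_2 = 0.35·π_1 + 0.3·π_2 + 0.35·π_3
Solving with the normalization constraint gives π = (0.2899, 0.3333, 0.3768).
So the stationary probability of Trainee is 0.2899.

0.2899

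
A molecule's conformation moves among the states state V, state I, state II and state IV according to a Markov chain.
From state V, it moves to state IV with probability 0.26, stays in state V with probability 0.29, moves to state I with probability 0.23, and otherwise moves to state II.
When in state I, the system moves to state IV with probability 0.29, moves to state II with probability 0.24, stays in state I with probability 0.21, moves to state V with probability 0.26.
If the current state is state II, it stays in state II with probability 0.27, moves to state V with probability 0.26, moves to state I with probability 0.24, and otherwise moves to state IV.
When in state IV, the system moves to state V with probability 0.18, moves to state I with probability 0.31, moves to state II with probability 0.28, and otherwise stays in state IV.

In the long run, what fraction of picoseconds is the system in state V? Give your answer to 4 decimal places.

0.2472

Let the stationary distribution be π with π = πP and π_1 + π_2 + π_3 + π_4 = 1.
π_1 = 0.29·π_1 + 0.26·π_2 + 0.26·π_3 + 0.18·π_4
π_2 = 0.23·π_1 + 0.21·π_2 + 0.24·π_3 + 0.31·π_4
π_3 = 0.22·π_1 + 0.24·π_2 + 0.27·π_3 + 0.28·π_4
Solving with the normalization constraint gives π = (0.2472, 0.2478, 0.2527, 0.2523).
So the stationary probability of state V is 0.2472.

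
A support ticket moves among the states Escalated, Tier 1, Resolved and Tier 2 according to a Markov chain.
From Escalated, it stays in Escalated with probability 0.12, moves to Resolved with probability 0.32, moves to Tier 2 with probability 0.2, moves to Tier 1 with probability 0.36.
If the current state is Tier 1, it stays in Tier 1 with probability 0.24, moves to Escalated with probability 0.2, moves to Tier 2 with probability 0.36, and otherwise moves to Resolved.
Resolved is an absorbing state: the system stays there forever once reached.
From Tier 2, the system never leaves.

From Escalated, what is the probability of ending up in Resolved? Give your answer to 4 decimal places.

Let h(s) be the probability of absorption at Resolved starting from transient state s. Then h(Resolved) = 1 and h(Tier 2) = 0. By first-step analysis:
h(Escalated) = 0.12·h(Escalated) + 0.36·h(Tier 1) + 0.32·1 + 0.2·0
h(Tier 1) = 0.2·h(Escalated) + 0.24·h(Tier 1) + 0.2·1 + 0.36·0
Solving: h(Escalated) = 0.5282, h(Tier 1) = 0.4021.
Starting from Escalated, the probability is 0.5282.

0.5282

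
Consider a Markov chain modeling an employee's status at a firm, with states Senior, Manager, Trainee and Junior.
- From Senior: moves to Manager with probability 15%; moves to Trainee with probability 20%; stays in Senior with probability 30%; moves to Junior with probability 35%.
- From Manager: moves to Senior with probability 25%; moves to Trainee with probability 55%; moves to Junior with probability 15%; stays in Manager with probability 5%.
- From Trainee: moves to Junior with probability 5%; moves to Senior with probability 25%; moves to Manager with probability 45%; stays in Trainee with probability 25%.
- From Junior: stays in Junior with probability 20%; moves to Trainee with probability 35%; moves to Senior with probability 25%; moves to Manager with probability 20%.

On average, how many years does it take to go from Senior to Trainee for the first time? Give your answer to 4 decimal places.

3.4023

Let t(s) be the expected number of years to first reach Trainee from state s, with t(Trainee) = 0. Conditioning on the first year:
t(Senior) = 1 + 0.3·t(Senior) + 0.15·t(Manager) + 0.35·t(Junior)
t(Manager) = 1 + 0.25·t(Senior) + 0.05·t(Manager) + 0.15·t(Junior)
t(Junior) = 1 + 0.25·t(Senior) + 0.2·t(Manager) + 0.2·t(Junior)
Solving: t(Senior) = 3.4023, t(Manager) = 2.4083, t(Junior) = 2.9153.
Expected years from Senior to Trainee: 3.4023.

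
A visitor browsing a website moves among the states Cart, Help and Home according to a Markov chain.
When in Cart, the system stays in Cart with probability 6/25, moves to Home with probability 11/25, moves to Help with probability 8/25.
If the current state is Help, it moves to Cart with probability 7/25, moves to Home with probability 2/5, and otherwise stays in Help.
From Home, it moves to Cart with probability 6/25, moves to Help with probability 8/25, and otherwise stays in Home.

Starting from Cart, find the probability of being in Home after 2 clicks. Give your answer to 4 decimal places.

Sum over the intermediate state after 1 click:
P = P(Cart→Cart)·P(Cart→Home) + P(Cart→Help)·P(Help→Home) + P(Cart→Home)·P(Home→Home)
  = 0.24×0.44 + 0.32×0.4 + 0.44×0.44
  = 0.1056 + 0.1280 + 0.1936 = 0.4272

0.4272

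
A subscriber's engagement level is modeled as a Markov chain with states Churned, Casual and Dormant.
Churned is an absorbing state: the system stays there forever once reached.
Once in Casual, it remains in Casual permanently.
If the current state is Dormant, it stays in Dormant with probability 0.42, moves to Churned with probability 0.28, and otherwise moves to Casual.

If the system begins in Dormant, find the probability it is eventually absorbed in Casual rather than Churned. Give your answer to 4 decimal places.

0.5172

Let h(s) be the probability of absorption at Casual starting from transient state s. Then h(Casual) = 1 and h(Churned) = 0. By first-step analysis:
h(Dormant) = 0.28·0 + 0.3·1 + 0.42·h(Dormant)
Solving: h(Dormant) = 0.5172.
Starting from Dormant, the probability is 0.5172.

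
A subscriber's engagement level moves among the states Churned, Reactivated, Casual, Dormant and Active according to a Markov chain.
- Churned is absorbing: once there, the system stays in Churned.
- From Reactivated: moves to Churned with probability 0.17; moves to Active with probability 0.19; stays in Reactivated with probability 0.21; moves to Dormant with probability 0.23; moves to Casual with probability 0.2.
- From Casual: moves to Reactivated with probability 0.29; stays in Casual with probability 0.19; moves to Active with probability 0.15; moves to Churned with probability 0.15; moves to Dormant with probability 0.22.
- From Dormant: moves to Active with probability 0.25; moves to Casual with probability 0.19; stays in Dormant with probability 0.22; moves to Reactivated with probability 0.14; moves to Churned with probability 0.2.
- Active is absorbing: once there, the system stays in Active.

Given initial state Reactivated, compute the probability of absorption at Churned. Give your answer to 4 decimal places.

Let h(s) be the probability of absorption at Churned starting from transient state s. Then h(Churned) = 1 and h(Active) = 0. By first-step analysis:
h(Reactivated) = 0.17·1 + 0.21·h(Reactivated) + 0.2·h(Casual) + 0.23·h(Dormant) + 0.19·0
h(Casual) = 0.15·1 + 0.29·h(Reactivated) + 0.19·h(Casual) + 0.22·h(Dormant) + 0.15·0
h(Dormant) = 0.2·1 + 0.14·h(Reactivated) + 0.19·h(Casual) + 0.22·h(Dormant) + 0.25·0
Solving: h(Reactivated) = 0.4690, h(Casual) = 0.4772, h(Dormant) = 0.4568.
Starting from Reactivated, the probability is 0.4690.

0.4690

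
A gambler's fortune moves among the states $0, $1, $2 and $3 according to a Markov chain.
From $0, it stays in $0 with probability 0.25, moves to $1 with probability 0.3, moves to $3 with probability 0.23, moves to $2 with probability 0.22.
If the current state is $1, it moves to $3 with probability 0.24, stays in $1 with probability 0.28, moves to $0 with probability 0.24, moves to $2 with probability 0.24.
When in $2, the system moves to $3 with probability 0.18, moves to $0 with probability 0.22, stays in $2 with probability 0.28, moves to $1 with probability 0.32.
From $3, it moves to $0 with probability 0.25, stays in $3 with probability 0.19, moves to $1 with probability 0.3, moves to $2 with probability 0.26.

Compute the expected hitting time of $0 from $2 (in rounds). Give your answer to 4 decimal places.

4.3088

Let t(s) be the expected number of rounds to first reach $0 from state s, with t($0) = 0. Conditioning on the first round:
t($1) = 1 + 0.28·t($1) + 0.24·t($2) + 0.24·t($3)
t($2) = 1 + 0.32·t($1) + 0.28·t($2) + 0.18·t($3)
t($3) = 1 + 0.3·t($1) + 0.26·t($2) + 0.19·t($3)
Solving: t($1) = 4.2185, t($2) = 4.3088, t($3) = 4.1800.
Expected rounds from $2 to $0: 4.3088.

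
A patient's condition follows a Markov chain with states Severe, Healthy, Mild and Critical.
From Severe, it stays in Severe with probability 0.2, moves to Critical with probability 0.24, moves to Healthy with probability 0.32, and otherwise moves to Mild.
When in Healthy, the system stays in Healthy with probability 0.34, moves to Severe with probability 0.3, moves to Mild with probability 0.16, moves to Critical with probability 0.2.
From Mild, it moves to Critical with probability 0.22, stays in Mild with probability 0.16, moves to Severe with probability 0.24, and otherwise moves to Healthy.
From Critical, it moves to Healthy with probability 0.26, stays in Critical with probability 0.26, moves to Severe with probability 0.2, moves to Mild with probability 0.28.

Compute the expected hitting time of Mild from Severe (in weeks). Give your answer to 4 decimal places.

Let t(s) be the expected number of weeks to first reach Mild from state s, with t(Mild) = 0. Conditioning on the first week:
t(Severe) = 1 + 0.2·t(Severe) + 0.32·t(Healthy) + 0.24·t(Critical)
t(Healthy) = 1 + 0.3·t(Severe) + 0.34·t(Healthy) + 0.2·t(Critical)
t(Critical) = 1 + 0.2·t(Severe) + 0.26·t(Healthy) + 0.26·t(Critical)
Solving: t(Severe) = 4.4583, t(Healthy) = 4.8306, t(Critical) = 4.2535.
Expected weeks from Severe to Mild: 4.4583.

4.4583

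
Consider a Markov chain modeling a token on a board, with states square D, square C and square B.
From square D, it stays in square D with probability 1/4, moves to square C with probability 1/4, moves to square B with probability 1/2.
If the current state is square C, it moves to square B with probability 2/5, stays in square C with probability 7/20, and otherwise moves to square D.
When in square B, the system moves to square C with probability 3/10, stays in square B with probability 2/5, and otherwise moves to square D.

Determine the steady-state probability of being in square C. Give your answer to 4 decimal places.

Let the stationary distribution be π with π = πP and π_1 + π_2 + π_3 = 1.
π_1 = 0.25·π_1 + 0.25·π_2 + 0.3·π_3
π_2 = 0.25·π_1 + 0.35·π_2 + 0.3·π_3
Solving with the normalization constraint gives π = (0.2714, 0.3015, 0.4271).
So the stationary probability of square C is 0.3015.

0.3015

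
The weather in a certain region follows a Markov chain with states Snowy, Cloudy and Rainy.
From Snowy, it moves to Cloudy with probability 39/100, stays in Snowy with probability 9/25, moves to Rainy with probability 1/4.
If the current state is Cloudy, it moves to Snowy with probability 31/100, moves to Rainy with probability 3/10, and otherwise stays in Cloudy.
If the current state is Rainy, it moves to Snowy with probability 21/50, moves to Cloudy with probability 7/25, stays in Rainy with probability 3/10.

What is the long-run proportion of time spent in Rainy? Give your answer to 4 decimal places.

Let the stationary distribution be π with π = πP and π_1 + π_2 + π_3 = 1.
π_1 = 0.36·π_1 + 0.31·π_2 + 0.42·π_3
π_2 = 0.39·π_1 + 0.39·π_2 + 0.28·π_3
Solving with the normalization constraint gives π = (0.3590, 0.3590, 0.2821).
So the stationary probability of Rainy is 0.2821.

0.2821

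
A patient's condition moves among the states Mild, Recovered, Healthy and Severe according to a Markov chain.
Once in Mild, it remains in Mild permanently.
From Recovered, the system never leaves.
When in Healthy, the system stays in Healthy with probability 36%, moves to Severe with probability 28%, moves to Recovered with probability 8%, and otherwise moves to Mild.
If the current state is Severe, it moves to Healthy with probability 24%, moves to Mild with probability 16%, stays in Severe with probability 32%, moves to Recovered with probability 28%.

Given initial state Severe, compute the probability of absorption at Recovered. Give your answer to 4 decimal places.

Let h(s) be the probability of absorption at Recovered starting from transient state s. Then h(Recovered) = 1 and h(Mild) = 0. By first-step analysis:
h(Healthy) = 0.28·0 + 0.08·1 + 0.36·h(Healthy) + 0.28·h(Severe)
h(Severe) = 0.16·0 + 0.28·1 + 0.24·h(Healthy) + 0.32·h(Severe)
Solving: h(Healthy) = 0.3609, h(Severe) = 0.5391.
Starting from Severe, the probability is 0.5391.

0.5391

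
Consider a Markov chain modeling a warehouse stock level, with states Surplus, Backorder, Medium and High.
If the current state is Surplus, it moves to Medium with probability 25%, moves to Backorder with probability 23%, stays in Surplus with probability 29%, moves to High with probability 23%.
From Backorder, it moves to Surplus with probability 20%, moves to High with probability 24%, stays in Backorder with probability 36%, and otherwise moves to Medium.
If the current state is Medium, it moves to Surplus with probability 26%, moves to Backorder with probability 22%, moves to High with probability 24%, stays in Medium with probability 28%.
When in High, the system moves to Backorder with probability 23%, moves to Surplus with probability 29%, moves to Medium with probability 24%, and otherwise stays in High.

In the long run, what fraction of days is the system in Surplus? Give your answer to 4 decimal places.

Let the stationary distribution be π with π = πP and π_1 + π_2 + π_3 + π_4 = 1.
π_1 = 0.29·π_1 + 0.2·π_2 + 0.26·π_3 + 0.29·π_4
π_2 = 0.23·π_1 + 0.36·π_2 + 0.22·π_3 + 0.23·π_4
π_3 = 0.25·π_1 + 0.2·π_2 + 0.28·π_3 + 0.24·π_4
Solving with the normalization constraint gives π = (0.2592, 0.2616, 0.2418, 0.2374).
So the stationary probability of Surplus is 0.2592.

0.2592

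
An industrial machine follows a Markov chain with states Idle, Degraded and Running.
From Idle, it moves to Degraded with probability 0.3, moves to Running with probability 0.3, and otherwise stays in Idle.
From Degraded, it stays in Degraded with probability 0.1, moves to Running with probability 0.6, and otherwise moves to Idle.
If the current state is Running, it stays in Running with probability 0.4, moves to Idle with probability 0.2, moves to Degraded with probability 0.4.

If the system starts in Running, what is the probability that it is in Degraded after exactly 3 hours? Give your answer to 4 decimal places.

0.2940

Propagate the distribution vector 3 hours from Running.
After 0 hours: (0.0000, 0.0000, 1.0000)
After 1 hour: (0.2000, 0.4000, 0.4000)
After 2 hours: (0.2800, 0.2600, 0.4600)
After 3 hours: (0.2820, 0.2940, 0.4240)
P(in Degraded after 3 hours) = 0.2940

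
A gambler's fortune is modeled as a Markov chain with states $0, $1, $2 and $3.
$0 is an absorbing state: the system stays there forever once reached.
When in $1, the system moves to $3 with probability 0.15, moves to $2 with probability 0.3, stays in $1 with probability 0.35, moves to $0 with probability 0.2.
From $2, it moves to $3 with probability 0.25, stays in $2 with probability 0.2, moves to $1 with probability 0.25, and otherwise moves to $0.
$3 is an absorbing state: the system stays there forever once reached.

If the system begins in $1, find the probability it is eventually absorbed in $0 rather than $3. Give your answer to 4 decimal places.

Let h(s) be the probability of absorption at $0 starting from transient state s. Then h($0) = 1 and h($3) = 0. By first-step analysis:
h($1) = 0.2·1 + 0.35·h($1) + 0.3·h($2) + 0.15·0
h($2) = 0.3·1 + 0.25·h($1) + 0.2·h($2) + 0.25·0
Solving: h($1) = 0.5618, h($2) = 0.5506.
Starting from $1, the probability is 0.5618.

0.5618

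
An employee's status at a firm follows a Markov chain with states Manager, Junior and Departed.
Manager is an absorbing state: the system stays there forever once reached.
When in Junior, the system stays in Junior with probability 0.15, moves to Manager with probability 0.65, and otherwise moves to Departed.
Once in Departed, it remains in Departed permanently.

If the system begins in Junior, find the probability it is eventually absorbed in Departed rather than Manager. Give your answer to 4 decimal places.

Let h(s) be the probability of absorption at Departed starting from transient state s. Then h(Departed) = 1 and h(Manager) = 0. By first-step analysis:
h(Junior) = 0.65·0 + 0.15·h(Junior) + 0.2·1
Solving: h(Junior) = 0.2353.
Starting from Junior, the probability is 0.2353.

0.2353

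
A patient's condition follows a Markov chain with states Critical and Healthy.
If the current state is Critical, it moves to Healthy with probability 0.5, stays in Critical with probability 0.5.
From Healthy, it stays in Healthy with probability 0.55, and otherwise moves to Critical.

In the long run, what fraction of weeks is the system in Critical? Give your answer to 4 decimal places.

0.4737

Let the stationary distribution be π with π = πP and π_1 + π_2 = 1.
π_1 = 0.5·π_1 + 0.45·π_2
Solving with the normalization constraint gives π = (0.4737, 0.5263).
So the stationary probability of Critical is 0.4737.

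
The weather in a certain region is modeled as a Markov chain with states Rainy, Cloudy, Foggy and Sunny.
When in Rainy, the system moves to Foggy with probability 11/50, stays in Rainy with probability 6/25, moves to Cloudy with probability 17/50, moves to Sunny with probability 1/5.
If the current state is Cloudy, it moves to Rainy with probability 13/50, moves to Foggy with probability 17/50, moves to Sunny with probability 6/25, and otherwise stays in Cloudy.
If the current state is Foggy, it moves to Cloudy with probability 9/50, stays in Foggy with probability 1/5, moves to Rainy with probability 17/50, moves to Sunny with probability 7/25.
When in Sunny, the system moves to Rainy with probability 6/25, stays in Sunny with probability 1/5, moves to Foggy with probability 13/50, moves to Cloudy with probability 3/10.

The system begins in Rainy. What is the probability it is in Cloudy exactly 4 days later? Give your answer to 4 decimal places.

Propagate the distribution vector 4 days from Rainy.
After 0 days: (1.0000, 0.0000, 0.0000, 0.0000)
After 1 day: (0.2400, 0.3400, 0.2200, 0.2000)
After 2 days: (0.2688, 0.2356, 0.2644, 0.2312)
After 3 days: (0.2712, 0.2460, 0.2522, 0.2306)
After 4 days: (0.2701, 0.2461, 0.2537, 0.2300)
P(in Cloudy after 4 days) = 0.2461

0.2461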